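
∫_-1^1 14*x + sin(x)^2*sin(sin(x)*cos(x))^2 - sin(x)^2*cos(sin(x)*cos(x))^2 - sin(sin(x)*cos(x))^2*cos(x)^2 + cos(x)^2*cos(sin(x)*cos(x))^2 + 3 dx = sin(sin(2)) + 6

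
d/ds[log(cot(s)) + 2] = -2/sin(2*s)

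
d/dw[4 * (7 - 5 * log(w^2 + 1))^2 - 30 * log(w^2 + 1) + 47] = (400*w*log(w^2 + 1) - 620*w)/(w^2 + 1)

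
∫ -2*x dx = -x^2 + C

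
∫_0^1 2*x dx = 1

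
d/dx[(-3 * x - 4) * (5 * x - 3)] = -30*x - 11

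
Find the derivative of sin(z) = cos(z)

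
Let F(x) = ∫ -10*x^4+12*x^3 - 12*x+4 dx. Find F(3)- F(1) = -284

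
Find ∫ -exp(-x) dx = exp(-x) + C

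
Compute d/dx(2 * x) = 2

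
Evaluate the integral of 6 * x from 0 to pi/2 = 3*pi^2/4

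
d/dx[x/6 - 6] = 1/6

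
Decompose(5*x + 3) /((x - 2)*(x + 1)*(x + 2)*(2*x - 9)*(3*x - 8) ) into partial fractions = -189/(484*(3*x - 8)) + 408/(7865*(2*x - 9)) - 1/(104*(x + 2)) + 2/(363*(x + 1)) + 13/(120*(x - 2))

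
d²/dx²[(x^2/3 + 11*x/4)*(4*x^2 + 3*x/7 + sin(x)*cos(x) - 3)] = -2*x^2*sin(2*x)/3 + 16*x^2 - 11*x*sin(2*x)/2 + 4*x*cos(2*x)/3 + 468*x/7 + sin(2*x)/3 + 11*cos(2*x)/2 + 5/14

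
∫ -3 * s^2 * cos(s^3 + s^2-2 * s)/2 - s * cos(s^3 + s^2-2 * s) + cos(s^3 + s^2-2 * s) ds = -sin(s*(s^2 + s - 2))/2 + C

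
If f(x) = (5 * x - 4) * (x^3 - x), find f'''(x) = 120*x - 24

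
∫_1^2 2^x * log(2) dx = 2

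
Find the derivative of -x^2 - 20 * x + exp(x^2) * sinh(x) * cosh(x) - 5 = x*exp(x^2)*sinh(2*x) - 2*x + exp(x^2)*cosh(2*x) - 20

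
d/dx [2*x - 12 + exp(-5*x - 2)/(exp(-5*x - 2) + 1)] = (-exp(5*x + 2) + 2*exp(10*x + 4) + 2)/(exp(4)*exp(10*x) + 2*exp(2)*exp(5*x) + 1)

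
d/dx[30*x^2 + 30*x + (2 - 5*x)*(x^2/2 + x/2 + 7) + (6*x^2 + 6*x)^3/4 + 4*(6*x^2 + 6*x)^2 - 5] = 324*x^5 + 810*x^4 + 1224*x^3 + 2037*x^2/2 + 345*x - 4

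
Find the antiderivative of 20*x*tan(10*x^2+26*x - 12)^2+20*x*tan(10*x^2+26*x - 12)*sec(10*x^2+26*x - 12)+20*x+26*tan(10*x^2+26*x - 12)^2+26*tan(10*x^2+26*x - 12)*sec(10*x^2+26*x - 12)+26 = tan(2*(x + 3)*(5*x - 2)) + sec(2*(x + 3)*(5*x - 2)) + C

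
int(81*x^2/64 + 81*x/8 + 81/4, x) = 27*x^3/64 + 81*x^2/16 + 81*x/4 + C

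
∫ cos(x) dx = sin(x) + C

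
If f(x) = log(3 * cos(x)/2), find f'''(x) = -2*sin(x)/cos(x)^3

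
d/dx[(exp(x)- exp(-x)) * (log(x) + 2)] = (x*exp(2*x)*log(x) + 2*x*exp(2*x) + x*log(x) + 2*x + exp(2*x) - 1)*exp(-x)/x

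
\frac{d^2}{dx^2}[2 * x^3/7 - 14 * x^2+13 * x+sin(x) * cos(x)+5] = 12*x/7 - 2*sin(2*x) - 28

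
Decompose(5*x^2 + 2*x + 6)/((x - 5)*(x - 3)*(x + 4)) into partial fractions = 26/(21*(x + 4)) - 57/(14*(x - 3)) + 47/(6*(x - 5))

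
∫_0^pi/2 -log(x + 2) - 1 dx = (-2 - pi/2)*log(pi/2 + 2) + 2*log(2)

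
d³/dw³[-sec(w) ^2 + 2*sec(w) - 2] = 2*(-1 + 4/cos(w) + 6/cos(w)^2 - 12/cos(w)^3)*sin(w)/cos(w)^2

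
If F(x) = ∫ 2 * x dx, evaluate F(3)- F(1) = 8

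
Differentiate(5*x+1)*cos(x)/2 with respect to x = -5*x*sin(x)/2 - sin(x)/2 + 5*cos(x)/2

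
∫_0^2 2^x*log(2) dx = 3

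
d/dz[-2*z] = -2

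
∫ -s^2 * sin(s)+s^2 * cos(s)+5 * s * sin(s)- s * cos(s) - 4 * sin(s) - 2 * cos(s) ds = sqrt(2)*(s^2 - 3*s + 1)*sin(s + pi/4) + C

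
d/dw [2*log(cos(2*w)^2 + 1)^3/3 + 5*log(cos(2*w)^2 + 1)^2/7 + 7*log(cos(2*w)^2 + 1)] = (-56*log(cos(2*w)^2 + 1)^2*sin(2*w)*cos(2*w) - 40*log(cos(2*w)^2 + 1)*sin(2*w)*cos(2*w) - 98*sin(4*w))/(7*cos(2*w)^2 + 7)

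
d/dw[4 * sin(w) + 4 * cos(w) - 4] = -4*sin(w) + 4*cos(w)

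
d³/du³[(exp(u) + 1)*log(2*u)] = (u^3*exp(u)*log(u) + u^3*exp(u)*log(2) + 3*u^2*exp(u) - 3*u*exp(u) + 2*exp(u) + 2)/u^3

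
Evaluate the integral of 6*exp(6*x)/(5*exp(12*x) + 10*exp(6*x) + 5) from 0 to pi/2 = -1/10 + exp(3*pi)/(5*(1 + exp(3*pi)))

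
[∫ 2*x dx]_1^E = -1 + exp(2)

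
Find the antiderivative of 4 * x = 2*x^2 + C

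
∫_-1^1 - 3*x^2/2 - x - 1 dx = -3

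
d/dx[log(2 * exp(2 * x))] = 2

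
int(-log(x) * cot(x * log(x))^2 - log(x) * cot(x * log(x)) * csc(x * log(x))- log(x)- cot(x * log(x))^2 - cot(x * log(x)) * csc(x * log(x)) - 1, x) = cot(x*log(x)) + csc(x*log(x)) + C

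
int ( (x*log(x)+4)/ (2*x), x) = (x + 4)*(log(x) - 1)/2 + C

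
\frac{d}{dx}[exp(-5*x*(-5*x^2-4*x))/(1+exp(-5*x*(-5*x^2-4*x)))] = (75*x^2*exp(25*x^3 + 20*x^2) + 40*x*exp(25*x^3 + 20*x^2))/(exp(40*x^2)*exp(50*x^3) + 2*exp(20*x^2)*exp(25*x^3) + 1)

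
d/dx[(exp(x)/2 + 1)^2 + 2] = exp(2*x)/2 + exp(x)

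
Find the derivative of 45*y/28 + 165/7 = 45/28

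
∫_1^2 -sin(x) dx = -cos(1) + cos(2)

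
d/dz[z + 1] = 1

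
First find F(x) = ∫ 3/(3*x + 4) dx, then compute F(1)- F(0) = -log(4) + log(7)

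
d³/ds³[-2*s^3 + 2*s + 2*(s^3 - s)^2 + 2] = 240*s^3 - 96*s - 12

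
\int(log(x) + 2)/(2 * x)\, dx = (log(x) + 2)^2/4 + C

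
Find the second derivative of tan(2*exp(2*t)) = 32*exp(4*t)*sin(2*exp(2*t))/cos(2*exp(2*t))^3 + 8*exp(2*t)/cos(2*exp(2*t))^2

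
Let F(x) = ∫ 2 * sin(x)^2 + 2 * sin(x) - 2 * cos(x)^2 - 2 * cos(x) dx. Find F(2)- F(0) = -2*sqrt(2)*sin(pi/4 + 2) - sin(4) + 2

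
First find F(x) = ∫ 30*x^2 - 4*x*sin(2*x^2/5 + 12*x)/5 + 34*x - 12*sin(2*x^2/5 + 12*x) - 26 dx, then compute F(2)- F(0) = cos(128/5) + 95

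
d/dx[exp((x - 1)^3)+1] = 3*x^2*exp(x^3 - 3*x^2 + 3*x - 1) - 6*x*exp(x^3 - 3*x^2 + 3*x - 1) + 3*exp(x^3 - 3*x^2 + 3*x - 1)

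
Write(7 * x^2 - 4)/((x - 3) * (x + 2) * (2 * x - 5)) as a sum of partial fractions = -53/(3*(2*x - 5)) + 8/(15*(x + 2)) + 59/(5*(x - 3))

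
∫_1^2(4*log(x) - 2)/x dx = 2*(-1 + log(2))*log(2)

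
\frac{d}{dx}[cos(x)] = -sin(x)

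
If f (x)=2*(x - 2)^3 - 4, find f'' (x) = 12*x - 24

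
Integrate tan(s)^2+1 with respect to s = tan(s) + C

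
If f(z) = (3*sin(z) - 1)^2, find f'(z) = 6*(3*sin(z) - 1)*cos(z)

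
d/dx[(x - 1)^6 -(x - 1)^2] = 6*x^5 - 30*x^4 + 60*x^3 - 60*x^2 + 28*x - 4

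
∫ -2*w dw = -w^2 + C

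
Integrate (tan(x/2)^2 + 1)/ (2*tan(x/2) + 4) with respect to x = log(tan(x/2) + 2) + C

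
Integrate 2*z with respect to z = z^2 + C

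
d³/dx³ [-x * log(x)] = x^(-2)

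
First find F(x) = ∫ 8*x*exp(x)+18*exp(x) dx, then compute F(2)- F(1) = -18*E + 26*exp(2)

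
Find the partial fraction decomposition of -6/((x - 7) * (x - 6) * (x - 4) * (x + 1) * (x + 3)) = -1/(210*(x + 3)) + 3/(280*(x + 1)) - 1/(35*(x - 4)) + 1/(21*(x - 6)) - 1/(40*(x - 7))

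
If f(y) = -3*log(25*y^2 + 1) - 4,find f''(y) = (3750*y^2 - 150)/(625*y^4 + 50*y^2 + 1)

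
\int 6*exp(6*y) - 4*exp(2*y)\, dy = (exp(4*y) - 2)*exp(2*y) + C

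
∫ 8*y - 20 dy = 4*y^2 - 20*y + C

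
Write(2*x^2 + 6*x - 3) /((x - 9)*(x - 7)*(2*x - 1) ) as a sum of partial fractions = 2/(221*(2*x - 1)) - 137/(26*(x - 7)) + 213/(34*(x - 9))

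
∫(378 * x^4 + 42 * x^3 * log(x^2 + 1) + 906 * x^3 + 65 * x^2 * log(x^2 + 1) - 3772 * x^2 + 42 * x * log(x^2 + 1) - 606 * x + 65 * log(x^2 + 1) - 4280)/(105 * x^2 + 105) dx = (6*x + log(x^2 + 1) + 2)*(21*x^2 + 65*x - 735)/105 + C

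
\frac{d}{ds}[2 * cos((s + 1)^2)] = -4*(s + 1)*sin(s^2 + 2*s + 1)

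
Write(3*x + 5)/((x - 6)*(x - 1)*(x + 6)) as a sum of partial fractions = -13/(84*(x + 6)) - 8/(35*(x - 1)) + 23/(60*(x - 6))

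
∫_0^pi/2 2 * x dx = pi^2/4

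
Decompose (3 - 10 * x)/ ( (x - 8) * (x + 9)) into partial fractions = -93/(17*(x + 9)) - 77/(17*(x - 8))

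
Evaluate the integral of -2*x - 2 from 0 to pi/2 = 1 - (1 + pi/2)^2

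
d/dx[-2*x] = -2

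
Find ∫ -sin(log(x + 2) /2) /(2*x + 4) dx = cos(log(x + 2)/2) + C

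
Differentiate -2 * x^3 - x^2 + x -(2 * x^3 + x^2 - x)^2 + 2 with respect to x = -24*x^5 - 20*x^4 + 12*x^3 - 4*x + 1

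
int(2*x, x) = x^2 + C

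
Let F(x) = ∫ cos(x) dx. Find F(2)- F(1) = -sin(1) + sin(2)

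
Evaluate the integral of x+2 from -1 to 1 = 4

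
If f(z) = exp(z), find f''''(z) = exp(z)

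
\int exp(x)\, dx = exp(x) + C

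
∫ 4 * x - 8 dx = 2*x^2 - 8*x + C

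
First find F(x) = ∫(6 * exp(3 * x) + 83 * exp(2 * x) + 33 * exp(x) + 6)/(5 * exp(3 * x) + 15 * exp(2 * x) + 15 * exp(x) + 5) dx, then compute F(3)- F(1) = -5*exp(2)/(1 + E)^2 - 3*E/(1 + E) + 12/5 + 3*exp(3)/(1 + exp(3)) + 5*exp(6)/(1 + exp(3))^2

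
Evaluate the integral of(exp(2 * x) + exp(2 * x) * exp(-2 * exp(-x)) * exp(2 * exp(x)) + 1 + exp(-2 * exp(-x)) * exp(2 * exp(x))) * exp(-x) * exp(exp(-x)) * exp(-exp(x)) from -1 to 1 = -2*exp(-E + exp(-1)) + 2*exp(E - exp(-1))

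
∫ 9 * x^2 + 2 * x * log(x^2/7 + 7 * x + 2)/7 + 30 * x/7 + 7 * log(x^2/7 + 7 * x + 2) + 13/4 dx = 3*x^3 + 2*x^2 - 15*x/4 + (x^2 + 49*x + 14)*log(x^2/7 + 7*x + 2)/7 + C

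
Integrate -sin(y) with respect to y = cos(y) + C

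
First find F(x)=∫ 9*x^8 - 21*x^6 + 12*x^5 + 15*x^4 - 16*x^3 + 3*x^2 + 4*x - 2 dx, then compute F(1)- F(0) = 0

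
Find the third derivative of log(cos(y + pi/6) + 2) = (2*sin(y + pi/6) - sin(2*y + pi/3))/(cos(y + pi/6) + 2)^3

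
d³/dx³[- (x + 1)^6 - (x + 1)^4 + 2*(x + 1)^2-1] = -120*x^3 - 360*x^2 - 384*x - 144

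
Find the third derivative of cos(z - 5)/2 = sin(z - 5)/2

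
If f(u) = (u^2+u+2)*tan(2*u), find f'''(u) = 48*u^2*tan(2*u)^4 + 64*u^2*tan(2*u)^2 + 16*u^2 + 48*u*tan(2*u)^4 + 48*u*tan(2*u)^3 + 64*u*tan(2*u)^2 + 48*u*tan(2*u) + 16*u + 96*tan(2*u)^4 + 24*tan(2*u)^3 + 140*tan(2*u)^2 + 24*tan(2*u) + 44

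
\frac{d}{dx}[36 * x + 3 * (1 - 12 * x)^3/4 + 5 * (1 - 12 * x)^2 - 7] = -3888*x^2 + 2088*x - 111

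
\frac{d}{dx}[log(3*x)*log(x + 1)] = (x*log(x) + x*log(x + 1) + x*log(3) + log(x + 1))/(x^2 + x)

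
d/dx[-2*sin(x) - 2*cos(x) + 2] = 2*sin(x) - 2*cos(x)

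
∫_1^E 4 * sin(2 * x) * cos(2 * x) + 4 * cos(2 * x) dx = -(sin(2) + 1)^2 + (sin(2*E) + 1)^2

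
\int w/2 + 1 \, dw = w^2/4 + w + C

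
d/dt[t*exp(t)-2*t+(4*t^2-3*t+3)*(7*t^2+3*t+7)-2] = 112*t^3 - 27*t^2 + t*exp(t) + 80*t + exp(t) - 14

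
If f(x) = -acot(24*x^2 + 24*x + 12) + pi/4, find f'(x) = (48*x + 24)/(576*x^4 + 1152*x^3 + 1152*x^2 + 576*x + 145)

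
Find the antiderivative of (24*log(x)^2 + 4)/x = 8*log(x)^3 + 4*log(x) + C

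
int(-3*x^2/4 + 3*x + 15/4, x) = -x^3/4 + 3*x^2/2 + 15*x/4 + C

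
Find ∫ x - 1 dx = x^2/2 - x + C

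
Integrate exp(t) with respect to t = exp(t) + C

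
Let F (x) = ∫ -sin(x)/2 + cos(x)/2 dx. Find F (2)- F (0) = -1/2 + cos(2)/2 + sin(2)/2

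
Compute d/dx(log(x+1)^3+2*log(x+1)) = (3*log(x + 1)^2 + 2)/(x + 1)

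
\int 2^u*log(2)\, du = 2^u + C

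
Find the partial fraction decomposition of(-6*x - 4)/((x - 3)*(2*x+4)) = -4/(5*(x + 2)) - 11/(5*(x - 3))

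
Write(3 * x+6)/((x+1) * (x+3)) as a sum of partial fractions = 3/(2*(x + 3)) + 3/(2*(x + 1))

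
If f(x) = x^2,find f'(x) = 2*x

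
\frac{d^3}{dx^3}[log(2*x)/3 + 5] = 2/(3*x^3)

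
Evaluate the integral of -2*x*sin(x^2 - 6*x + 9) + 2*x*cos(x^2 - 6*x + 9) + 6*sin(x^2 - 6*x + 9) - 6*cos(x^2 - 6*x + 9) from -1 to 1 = sin(4) + cos(4) - sin(16) - cos(16)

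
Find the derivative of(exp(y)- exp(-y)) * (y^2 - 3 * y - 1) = (y^2*exp(2*y) + y^2 - y*exp(2*y) - 5*y - 4*exp(2*y) + 2)*exp(-y)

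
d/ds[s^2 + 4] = 2*s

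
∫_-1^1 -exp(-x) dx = -E + exp(-1)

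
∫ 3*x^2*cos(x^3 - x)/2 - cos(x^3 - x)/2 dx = sin(x^3 - x)/2 + C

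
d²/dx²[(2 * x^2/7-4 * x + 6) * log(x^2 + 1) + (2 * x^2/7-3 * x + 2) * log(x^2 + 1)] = (8*x^4*log(x^2 + 1) + 24*x^4 - 98*x^3 + 16*x^2*log(x^2 + 1) - 72*x^2 - 294*x + 8*log(x^2 + 1) + 112)/(7*x^4 + 14*x^2 + 7)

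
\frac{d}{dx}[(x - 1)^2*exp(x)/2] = x^2*exp(x)/2 - exp(x)/2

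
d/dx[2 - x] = -1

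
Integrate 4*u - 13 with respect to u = 2*u^2 - 13*u + C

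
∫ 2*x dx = x^2 + C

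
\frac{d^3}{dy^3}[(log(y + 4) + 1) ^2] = (4*log(y + 4) - 2)/(y^3 + 12*y^2 + 48*y + 64)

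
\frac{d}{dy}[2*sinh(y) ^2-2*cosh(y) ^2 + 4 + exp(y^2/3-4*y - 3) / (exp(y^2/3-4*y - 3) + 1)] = (2*y*exp(-4*y^2/3 + 4*y + 3) - 12*exp(-4*y^2/3 + 4*y + 3))/(3*exp(6)*exp(8*y)*exp(-5*y^2/3) + 6*exp(3)*exp(4*y)*exp(-4*y^2/3) + 3*exp(-y^2))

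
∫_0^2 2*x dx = 4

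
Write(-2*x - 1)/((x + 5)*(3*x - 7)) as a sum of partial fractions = -17/(22*(3*x - 7)) - 9/(22*(x + 5))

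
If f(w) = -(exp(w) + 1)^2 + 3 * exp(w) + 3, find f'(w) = -2*exp(2*w) + exp(w)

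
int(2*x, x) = x^2 + C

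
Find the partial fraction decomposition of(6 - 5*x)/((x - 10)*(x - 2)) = 1/(2*(x - 2)) - 11/(2*(x - 10))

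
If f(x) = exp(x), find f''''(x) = exp(x)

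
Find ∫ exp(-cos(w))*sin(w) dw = exp(-cos(w)) + C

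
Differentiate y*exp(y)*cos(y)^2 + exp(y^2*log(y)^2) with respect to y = -y*exp(y)*sin(2*y) + y*exp(y)*cos(y)^2 + 2*y*exp(y^2*log(y)^2)*log(y)^2 + 2*y*exp(y^2*log(y)^2)*log(y) + exp(y)*cos(y)^2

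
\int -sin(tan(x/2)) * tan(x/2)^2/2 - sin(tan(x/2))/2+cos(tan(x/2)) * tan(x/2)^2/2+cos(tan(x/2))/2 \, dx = sqrt(2)*sin(tan(x/2) + pi/4) + C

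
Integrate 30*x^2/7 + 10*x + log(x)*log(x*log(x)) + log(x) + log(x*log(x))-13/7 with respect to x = x*(10*x^2 + 35*x + 7*log(x)*log(x*log(x)) - 20)/7 + C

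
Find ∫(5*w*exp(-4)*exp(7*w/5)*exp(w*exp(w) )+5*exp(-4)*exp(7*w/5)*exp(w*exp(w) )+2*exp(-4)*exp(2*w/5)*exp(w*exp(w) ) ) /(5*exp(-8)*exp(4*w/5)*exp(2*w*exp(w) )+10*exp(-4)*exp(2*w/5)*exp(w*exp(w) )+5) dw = exp(w*exp(w) + 2*w/5 - 4)/(exp(w*exp(w) + 2*w/5 - 4) + 1) + C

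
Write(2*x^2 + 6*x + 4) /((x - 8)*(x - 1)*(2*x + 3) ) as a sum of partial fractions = -2/(95*(2*x + 3)) - 12/(35*(x - 1)) + 180/(133*(x - 8))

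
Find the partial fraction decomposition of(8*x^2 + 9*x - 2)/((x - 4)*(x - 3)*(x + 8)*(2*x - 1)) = 36/(595*(2*x - 1)) - 73/(374*(x + 8)) - 97/(55*(x - 3)) + 27/(14*(x - 4))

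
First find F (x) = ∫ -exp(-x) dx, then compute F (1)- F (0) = -1 + exp(-1)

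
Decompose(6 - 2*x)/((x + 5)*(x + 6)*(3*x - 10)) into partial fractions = -3/(350*(3*x - 10)) + 9/(14*(x + 6)) - 16/(25*(x + 5))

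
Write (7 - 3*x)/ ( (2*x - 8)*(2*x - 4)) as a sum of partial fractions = -1/(8*(x - 2)) - 5/(8*(x - 4))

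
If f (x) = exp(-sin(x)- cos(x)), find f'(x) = (sin(x) - cos(x))*exp(-sin(x) - cos(x))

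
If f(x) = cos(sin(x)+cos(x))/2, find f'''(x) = (-sqrt(2)*sin(x)*sin(sqrt(2)*sin(x + pi/4))*cos(x) + sqrt(2)*sin(sqrt(2)*sin(x + pi/4)) + 3*sin(x + pi/4)*cos(sqrt(2)*sin(x + pi/4)))*cos(x + pi/4)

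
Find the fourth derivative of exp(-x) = exp(-x)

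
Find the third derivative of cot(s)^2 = -24*cot(s)^5 - 40*cot(s)^3 - 16*cot(s)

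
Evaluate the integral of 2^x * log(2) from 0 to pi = -1 + 2^pi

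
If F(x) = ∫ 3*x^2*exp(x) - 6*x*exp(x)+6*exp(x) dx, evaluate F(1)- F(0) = -18 + 9*E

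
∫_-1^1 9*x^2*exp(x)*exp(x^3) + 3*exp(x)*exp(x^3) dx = -3*exp(-2) + 3*exp(2)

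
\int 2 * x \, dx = x^2 + C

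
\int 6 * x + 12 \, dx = 3*x^2 + 12*x + C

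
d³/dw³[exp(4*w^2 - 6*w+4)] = 512*w^3*exp(4*w^2 - 6*w + 4) - 1152*w^2*exp(4*w^2 - 6*w + 4) + 1056*w*exp(4*w^2 - 6*w + 4) - 360*exp(4*w^2 - 6*w + 4)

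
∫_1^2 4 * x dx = 6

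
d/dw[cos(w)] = -sin(w)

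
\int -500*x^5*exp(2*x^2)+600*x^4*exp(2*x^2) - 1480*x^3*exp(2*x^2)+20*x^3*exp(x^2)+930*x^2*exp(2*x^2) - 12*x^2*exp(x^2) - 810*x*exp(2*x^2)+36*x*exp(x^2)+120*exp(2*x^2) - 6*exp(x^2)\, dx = -((25*x^2 - 15*x + 20)*exp(x^2) - 2)*(5*x^2 - 3*x + 4)*exp(x^2) + C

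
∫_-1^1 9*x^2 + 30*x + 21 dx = 48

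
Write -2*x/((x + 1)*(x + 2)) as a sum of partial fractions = -4/(x + 2) + 2/(x + 1)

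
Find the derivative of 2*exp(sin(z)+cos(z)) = 2*sqrt(2)*exp(sin(z))*exp(cos(z))*cos(z + pi/4)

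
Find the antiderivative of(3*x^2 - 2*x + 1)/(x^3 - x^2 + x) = log(x*(x^2 - x + 1)) + C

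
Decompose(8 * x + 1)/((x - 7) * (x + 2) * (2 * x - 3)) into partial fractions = -52/(77*(2*x - 3)) - 5/(21*(x + 2)) + 19/(33*(x - 7))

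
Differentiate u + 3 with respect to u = 1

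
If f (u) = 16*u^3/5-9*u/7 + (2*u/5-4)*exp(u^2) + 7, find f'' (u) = 8*u^3*exp(u^2)/5 - 16*u^2*exp(u^2) + 12*u*exp(u^2)/5 + 96*u/5 - 8*exp(u^2)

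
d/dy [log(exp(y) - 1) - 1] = exp(y)/(exp(y) - 1)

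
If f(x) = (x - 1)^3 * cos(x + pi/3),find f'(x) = (x - 1)^2*(-x*sin(x + pi/3) + sin(x + pi/3) + 3*cos(x + pi/3))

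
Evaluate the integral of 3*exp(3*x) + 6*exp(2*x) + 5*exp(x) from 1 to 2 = -(1 + E)^3 - 2*E + 2*exp(2) + (1 + exp(2))^3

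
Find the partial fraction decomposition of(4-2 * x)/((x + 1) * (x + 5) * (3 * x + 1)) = 3/(2*(3*x + 1)) + 1/(4*(x + 5)) - 3/(4*(x + 1))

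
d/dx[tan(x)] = cos(x)^(-2)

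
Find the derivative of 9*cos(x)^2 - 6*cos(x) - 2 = 6*sin(x) - 9*sin(2*x)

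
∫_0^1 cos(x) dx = sin(1)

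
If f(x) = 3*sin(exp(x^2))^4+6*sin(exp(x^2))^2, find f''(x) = 3*(-16*x^2*(1 - cos(2*exp(x^2)))^2*exp(x^2) - 8*x^2*exp(x^2)*cos(2*exp(x^2)) + 24*x^2*exp(x^2) + 12*x^2*sin(2*exp(x^2)) - 2*x^2*sin(4*exp(x^2)) + 6*sin(2*exp(x^2)) - sin(4*exp(x^2)))*exp(x^2)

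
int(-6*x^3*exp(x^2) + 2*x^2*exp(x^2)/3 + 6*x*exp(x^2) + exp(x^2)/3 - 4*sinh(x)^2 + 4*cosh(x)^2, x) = 4*x + (-9*x^2 + x + 18)*exp(x^2)/3 + C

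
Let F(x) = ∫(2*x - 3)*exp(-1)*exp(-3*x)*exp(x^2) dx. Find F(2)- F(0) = -exp(-1) + exp(-3)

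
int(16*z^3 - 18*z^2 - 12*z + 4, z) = 4*z^4 - 6*z^3 - 6*z^2 + 4*z + C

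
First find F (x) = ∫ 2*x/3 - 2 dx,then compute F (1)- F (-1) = -4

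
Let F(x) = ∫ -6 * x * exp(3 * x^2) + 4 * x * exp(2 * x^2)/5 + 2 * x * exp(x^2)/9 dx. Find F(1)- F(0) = -exp(3) + E/9 + 31/45 + exp(2)/5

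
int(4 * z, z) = 2*z^2 + C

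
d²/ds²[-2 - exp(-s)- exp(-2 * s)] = (-exp(s) - 4)*exp(-2*s)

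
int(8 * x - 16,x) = 4*x^2 - 16*x + C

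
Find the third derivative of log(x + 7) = 2/(x^3 + 21*x^2 + 147*x + 343)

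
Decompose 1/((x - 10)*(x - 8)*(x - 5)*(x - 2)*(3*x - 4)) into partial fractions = 81/(11440*(3*x - 4)) - 1/(288*(x - 2)) + 1/(495*(x - 5)) - 1/(720*(x - 8)) + 1/(2080*(x - 10))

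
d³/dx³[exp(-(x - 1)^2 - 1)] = (-8*x^3 + 24*x^2 - 12*x - 4)*exp(-x^2 + 2*x - 2)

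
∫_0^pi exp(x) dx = -1 + exp(pi)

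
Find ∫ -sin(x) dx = cos(x) + C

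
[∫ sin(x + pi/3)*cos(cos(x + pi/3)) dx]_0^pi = 2*sin(1/2)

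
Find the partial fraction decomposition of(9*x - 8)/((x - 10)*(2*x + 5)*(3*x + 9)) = 122/(75*(2*x + 5)) - 35/(39*(x + 3)) + 82/(975*(x - 10))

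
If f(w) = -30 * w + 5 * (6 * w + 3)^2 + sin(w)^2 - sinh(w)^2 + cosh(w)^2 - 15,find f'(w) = 360*w + sin(2*w) + 150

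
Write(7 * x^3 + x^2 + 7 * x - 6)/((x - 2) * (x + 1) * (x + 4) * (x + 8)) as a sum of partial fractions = 1791/(140*(x + 8)) - 233/(36*(x + 4)) + 19/(63*(x + 1)) + 17/(45*(x - 2))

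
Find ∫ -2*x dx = -x^2 + C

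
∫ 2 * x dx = x^2 + C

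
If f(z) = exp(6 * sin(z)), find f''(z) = 6*(-sin(z) + 6*cos(z)^2)*exp(6*sin(z))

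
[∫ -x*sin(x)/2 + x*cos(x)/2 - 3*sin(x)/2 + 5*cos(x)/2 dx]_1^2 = sqrt(2)*(-5*sin(pi/4 + 1)/2 + 3*sin(pi/4 + 2))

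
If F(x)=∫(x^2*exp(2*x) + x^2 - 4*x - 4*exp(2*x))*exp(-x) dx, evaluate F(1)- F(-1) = -2*E + 2*exp(-1)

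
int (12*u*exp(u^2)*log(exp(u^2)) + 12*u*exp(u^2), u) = 6*u^2*exp(u^2) + C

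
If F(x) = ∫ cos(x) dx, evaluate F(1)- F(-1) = 2*sin(1)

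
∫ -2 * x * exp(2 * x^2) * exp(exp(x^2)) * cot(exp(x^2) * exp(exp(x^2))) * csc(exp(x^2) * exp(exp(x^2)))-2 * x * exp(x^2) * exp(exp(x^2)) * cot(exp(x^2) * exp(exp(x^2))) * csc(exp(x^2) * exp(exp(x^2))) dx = csc(exp(x^2 + exp(x^2))) + C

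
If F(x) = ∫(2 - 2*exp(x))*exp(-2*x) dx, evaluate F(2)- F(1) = -2*exp(-1) - exp(-4) + 3*exp(-2)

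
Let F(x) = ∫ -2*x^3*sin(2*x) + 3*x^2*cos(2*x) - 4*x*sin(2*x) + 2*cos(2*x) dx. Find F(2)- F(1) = 12*cos(4) - 3*cos(2)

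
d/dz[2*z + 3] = 2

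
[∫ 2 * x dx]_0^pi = pi^2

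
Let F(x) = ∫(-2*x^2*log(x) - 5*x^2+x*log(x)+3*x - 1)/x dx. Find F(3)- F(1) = -12 - 7*log(3)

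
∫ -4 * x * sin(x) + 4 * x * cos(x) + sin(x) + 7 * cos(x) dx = sqrt(2)*(4*x + 3)*sin(x + pi/4) + C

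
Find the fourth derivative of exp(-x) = exp(-x)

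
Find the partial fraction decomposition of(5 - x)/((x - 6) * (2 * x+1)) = -11/(13*(2*x + 1)) - 1/(13*(x - 6))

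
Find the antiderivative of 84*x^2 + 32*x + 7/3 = 28*x^3 + 16*x^2 + 7*x/3 + C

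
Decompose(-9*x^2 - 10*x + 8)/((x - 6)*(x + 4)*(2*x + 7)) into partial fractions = 269/(19*(2*x + 7)) - 48/(5*(x + 4)) - 188/(95*(x - 6))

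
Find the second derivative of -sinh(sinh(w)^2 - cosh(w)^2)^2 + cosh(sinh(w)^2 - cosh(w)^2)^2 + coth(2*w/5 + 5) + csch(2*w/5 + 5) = (8*cosh(2*w/5 + 5) + 2*cosh(4*w/5 + 10) + 6)/(25*sinh(2*w/5 + 5)^3)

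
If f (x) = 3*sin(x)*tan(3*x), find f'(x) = 9*sin(x)/cos(3*x)^2 + 3*cos(x)*tan(3*x)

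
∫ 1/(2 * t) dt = log(t)/2 + C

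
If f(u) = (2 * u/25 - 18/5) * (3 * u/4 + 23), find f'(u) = 3*u/25 - 43/50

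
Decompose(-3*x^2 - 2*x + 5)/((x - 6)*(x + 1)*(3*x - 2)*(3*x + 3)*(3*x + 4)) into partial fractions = 7/(44*(3*x + 4)) - 7/(800*(3*x - 2)) - 176/(3675*(x + 1)) + 4/(105*(x + 1)^2) - 115/(51744*(x - 6))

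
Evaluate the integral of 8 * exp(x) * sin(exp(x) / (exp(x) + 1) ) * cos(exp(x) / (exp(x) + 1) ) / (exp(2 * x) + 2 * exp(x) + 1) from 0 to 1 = -2*cos(2*E/(1 + E)) + 2*cos(1)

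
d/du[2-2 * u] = -2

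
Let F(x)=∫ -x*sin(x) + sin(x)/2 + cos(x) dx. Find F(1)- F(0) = cos(1)/2 + 1/2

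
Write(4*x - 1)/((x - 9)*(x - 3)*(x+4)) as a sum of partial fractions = -17/(91*(x + 4)) - 11/(42*(x - 3)) + 35/(78*(x - 9))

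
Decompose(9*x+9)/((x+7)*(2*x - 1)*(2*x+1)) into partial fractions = -9/(26*(2*x + 1)) + 9/(10*(2*x - 1)) - 18/(65*(x + 7))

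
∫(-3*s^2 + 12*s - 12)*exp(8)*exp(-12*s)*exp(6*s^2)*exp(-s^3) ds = exp(-(s - 2)^3) + C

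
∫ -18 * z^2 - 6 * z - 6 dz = -6*z^3 - 3*z^2 - 6*z + C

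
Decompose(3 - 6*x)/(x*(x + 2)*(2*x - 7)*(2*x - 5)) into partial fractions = 8/(15*(2*x - 5)) - 36/(77*(2*x - 7)) - 5/(66*(x + 2)) + 3/(70*x)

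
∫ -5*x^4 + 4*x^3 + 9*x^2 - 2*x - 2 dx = -x^5 + x^4 + 3*x^3 - x^2 - 2*x + C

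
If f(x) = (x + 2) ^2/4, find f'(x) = x/2 + 1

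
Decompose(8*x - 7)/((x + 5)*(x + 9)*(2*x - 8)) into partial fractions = -79/(104*(x + 9)) + 47/(72*(x + 5)) + 25/(234*(x - 4))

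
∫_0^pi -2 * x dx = -pi^2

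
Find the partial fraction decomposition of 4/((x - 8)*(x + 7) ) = -4/(15*(x + 7)) + 4/(15*(x - 8))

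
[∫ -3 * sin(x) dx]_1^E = 3*cos(E) - 3*cos(1)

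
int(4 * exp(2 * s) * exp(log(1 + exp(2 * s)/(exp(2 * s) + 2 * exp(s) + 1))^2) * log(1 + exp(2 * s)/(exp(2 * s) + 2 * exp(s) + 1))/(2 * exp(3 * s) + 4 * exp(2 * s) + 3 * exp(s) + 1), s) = exp(log(1 + exp(2*s)/(exp(s) + 1)^2)^2) + C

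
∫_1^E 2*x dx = -1 + exp(2)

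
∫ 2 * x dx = x^2 + C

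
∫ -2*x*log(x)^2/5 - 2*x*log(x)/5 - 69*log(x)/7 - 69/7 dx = x*log(x)/7 - (x*log(x) + 25)^2/5 + C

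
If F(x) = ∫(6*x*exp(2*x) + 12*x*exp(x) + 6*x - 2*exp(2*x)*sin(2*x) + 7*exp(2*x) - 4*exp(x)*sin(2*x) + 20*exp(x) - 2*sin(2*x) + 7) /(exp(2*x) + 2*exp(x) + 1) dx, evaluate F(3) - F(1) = -6*E/(1 + E) - cos(2) + cos(6) + 6*exp(3)/(1 + exp(3)) + 38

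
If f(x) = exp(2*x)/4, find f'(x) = exp(2*x)/2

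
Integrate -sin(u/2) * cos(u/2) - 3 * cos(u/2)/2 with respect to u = -3*sin(u/2) + cos(u)/2 + C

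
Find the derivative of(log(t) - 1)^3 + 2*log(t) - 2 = (3*log(t)^2 - 6*log(t) + 5)/t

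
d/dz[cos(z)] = -sin(z)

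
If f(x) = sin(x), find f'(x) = cos(x)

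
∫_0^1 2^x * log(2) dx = 1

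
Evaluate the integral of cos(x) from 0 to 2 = sin(2)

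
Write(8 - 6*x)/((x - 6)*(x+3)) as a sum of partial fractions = -26/(9*(x + 3)) - 28/(9*(x - 6))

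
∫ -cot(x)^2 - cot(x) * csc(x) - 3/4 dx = x/4 + cot(x) + csc(x) + C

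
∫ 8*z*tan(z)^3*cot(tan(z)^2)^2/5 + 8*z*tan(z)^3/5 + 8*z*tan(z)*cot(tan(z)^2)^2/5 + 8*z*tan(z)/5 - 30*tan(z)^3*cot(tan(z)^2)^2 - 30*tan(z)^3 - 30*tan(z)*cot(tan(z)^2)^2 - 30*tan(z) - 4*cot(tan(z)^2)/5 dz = (15 - 4*z/5)*cot(tan(z)^2) + C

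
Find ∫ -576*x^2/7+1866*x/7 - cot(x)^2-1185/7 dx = -192*x^3/7 + 933*x^2/7 - 1178*x/7 + cot(x) + C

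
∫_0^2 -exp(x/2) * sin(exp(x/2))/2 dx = cos(E) - cos(1)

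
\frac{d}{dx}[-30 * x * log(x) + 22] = -30*log(x) - 30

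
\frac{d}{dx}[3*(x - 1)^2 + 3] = 6*x - 6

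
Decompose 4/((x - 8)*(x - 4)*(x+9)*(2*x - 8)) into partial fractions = -2/(2873*(x + 9)) - 9/(1352*(x - 4)) - 1/(26*(x - 4)^2) + 1/(136*(x - 8))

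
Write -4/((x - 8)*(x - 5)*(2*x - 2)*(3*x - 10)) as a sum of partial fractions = -27/(245*(3*x - 10)) + 1/(98*(x - 1)) + 1/(30*(x - 5)) - 1/(147*(x - 8))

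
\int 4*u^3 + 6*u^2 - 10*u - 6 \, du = u^4 + 2*u^3 - 5*u^2 - 6*u + C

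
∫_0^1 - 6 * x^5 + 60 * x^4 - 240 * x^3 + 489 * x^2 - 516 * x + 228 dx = 84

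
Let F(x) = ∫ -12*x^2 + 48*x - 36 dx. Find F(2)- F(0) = -8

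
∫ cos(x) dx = sin(x) + C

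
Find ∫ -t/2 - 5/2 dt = -t^2/4 - 5*t/2 + C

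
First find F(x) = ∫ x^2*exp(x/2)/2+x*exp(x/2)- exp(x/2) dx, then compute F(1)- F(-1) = -5*exp(-1/2) + exp(1/2)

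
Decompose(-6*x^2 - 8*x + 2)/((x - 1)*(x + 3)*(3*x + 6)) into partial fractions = -7/(3*(x + 3)) + 2/(3*(x + 2)) - 1/(3*(x - 1))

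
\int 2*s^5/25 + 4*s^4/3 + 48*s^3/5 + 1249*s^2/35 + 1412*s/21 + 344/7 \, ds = s^6/75 + 4*s^5/15 + 12*s^4/5 + 1249*s^3/105 + 706*s^2/21 + 344*s/7 + C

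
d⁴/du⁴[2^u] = 2^u*log(2)^4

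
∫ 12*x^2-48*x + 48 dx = 4*x^3 - 24*x^2 + 48*x + C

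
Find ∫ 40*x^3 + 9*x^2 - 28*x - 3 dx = 10*x^4 + 3*x^3 - 14*x^2 - 3*x + C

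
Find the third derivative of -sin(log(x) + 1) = -(3*sin(log(x) + 1) + cos(log(x) + 1))/x^3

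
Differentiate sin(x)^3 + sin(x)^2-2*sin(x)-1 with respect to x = (2*sin(x) - 3*cos(x)^2 + 1)*cos(x)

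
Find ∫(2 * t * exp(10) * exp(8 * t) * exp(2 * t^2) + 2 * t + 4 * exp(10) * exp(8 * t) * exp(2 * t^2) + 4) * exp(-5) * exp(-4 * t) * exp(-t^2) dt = 2*sinh((t + 2)^2 + 1) + C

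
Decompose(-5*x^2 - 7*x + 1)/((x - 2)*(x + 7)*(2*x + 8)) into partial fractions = -65/(18*(x + 7)) + 17/(12*(x + 4)) - 11/(36*(x - 2))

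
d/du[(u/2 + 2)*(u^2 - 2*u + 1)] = 3*u^2/2 + 2*u - 7/2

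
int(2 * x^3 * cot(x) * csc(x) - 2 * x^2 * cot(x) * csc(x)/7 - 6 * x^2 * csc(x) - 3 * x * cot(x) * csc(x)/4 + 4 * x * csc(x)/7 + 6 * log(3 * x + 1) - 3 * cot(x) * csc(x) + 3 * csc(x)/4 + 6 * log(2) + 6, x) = 2*(3*x + 1)*log(6*x + 2) + (-2*x^3 + 2*x^2/7 + 3*x/4 + 3)*csc(x) + C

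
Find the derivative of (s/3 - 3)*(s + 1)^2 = s^2 - 14*s/3 - 17/3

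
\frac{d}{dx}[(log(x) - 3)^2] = (2*log(x) - 6)/x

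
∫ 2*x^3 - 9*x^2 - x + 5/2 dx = x^4/2 - 3*x^3 - x^2/2 + 5*x/2 + C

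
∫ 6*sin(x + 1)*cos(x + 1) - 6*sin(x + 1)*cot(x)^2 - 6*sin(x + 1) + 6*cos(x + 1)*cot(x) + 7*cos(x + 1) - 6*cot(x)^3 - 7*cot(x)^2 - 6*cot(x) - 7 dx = 3*(sin(x + 1) + cot(x))^2 + 7*sin(x + 1) + 7*cot(x) + C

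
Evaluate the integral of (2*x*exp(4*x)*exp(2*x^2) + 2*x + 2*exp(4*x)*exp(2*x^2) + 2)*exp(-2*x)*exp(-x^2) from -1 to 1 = -exp(-1) - exp(-3) + E + exp(3)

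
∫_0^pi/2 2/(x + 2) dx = -2*log(2) + 2*log(pi/2 + 2)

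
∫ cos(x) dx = sin(x) + C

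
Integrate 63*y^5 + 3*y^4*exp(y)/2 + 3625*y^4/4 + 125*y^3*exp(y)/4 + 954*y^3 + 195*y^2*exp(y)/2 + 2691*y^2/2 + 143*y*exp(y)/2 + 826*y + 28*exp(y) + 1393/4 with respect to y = (y + 16)*(6*y^2 + 5*y + 7)*(7*y^3 + 3*y^2 + y*exp(y) + 7*y + 7)/4 + C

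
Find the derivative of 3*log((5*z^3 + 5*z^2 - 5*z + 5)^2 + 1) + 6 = (450*z^5 + 750*z^4 - 300*z^3 + 450*z - 150)/(25*z^6 + 50*z^5 - 25*z^4 + 75*z^2 - 50*z + 26)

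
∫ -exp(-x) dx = exp(-x) + C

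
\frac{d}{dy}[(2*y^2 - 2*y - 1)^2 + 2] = 16*y^3 - 24*y^2 + 4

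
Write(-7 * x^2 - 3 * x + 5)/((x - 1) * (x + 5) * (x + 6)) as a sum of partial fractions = -229/(7*(x + 6)) + 155/(6*(x + 5)) - 5/(42*(x - 1))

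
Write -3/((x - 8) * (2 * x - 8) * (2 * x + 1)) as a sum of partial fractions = -2/(51*(2*x + 1)) + 1/(24*(x - 4)) - 3/(136*(x - 8))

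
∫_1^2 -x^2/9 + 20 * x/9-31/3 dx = -196/27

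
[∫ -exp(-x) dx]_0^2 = -1 + exp(-2)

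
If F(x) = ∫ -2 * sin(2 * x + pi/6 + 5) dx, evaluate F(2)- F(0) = cos(pi/6 + 9) - cos(pi/6 + 5)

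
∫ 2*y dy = y^2 + C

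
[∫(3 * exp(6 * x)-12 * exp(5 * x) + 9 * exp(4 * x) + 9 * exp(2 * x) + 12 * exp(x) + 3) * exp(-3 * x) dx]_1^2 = -(-2 - exp(-1) + E)^3 + (-2 - exp(-2) + exp(2))^3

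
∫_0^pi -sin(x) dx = -2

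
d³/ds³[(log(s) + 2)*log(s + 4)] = (2*s^3*log(s) + 2*s^3*log(s + 4) - 2*s^3 + 24*s^2*log(s + 4) - 36*s^2 + 96*s*log(s + 4) - 48*s + 128*log(s + 4))/(s^6 + 12*s^5 + 48*s^4 + 64*s^3)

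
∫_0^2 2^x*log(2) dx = 3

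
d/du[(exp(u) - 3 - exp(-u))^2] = (2*exp(4*u) - 6*exp(3*u) - 6*exp(u) - 2)*exp(-2*u)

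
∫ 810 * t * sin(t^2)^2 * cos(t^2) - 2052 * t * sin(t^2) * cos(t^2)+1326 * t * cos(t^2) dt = 3*(45*sin(t^2)^2 - 171*sin(t^2) + 221)*sin(t^2) + C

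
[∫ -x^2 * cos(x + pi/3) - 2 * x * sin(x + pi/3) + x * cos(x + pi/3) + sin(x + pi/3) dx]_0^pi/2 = -pi^2/8 + pi/4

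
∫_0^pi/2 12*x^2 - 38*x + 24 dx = (-3 + 2*pi)*(-1 + (-2 + pi/2)^2) + 9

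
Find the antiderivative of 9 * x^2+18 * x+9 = 3*x^3 + 9*x^2 + 9*x + C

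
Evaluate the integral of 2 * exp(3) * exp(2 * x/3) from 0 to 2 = -3*exp(3) + 3*exp(13/3)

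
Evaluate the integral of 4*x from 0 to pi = 2*pi^2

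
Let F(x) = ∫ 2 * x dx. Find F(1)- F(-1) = 0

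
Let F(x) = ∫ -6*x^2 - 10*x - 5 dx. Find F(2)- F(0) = -46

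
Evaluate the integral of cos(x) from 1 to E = -sin(1) + sin(E)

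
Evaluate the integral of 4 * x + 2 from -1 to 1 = 4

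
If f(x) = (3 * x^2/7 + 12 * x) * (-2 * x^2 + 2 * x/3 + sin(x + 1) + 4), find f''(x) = -3*x^2*sin(x + 1)/7 - 72*x^2/7 - 12*x*sin(x + 1) + 12*x*cos(x + 1)/7 - 996*x/7 + 6*sin(x + 1)/7 + 24*cos(x + 1) + 136/7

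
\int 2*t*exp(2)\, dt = t^2*exp(2) + C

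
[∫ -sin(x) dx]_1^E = cos(E) - cos(1)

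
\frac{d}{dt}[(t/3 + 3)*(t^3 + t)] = 4*t^3/3 + 9*t^2 + 2*t/3 + 3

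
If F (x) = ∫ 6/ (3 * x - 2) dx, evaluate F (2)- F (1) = 4*log(2)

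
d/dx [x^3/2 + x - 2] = 3*x^2/2 + 1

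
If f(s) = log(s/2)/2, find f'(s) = 1/(2*s)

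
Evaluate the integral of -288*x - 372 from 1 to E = -9*(4 + 4*E)^2 - 84*E + 660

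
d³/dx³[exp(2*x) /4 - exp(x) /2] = 2*exp(2*x) - exp(x)/2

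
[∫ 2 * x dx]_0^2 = 4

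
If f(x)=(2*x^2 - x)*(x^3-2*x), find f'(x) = 10*x^4 - 4*x^3 - 12*x^2 + 4*x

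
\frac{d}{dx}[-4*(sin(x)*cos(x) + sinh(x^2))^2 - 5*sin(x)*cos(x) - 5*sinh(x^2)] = -16*x*sin(x)*cos(x)*cosh(x^2) - 8*x*sinh(2*x^2) - 10*x*cosh(x^2) + 16*sin(x)^3*cos(x) + 16*sin(x)^2*sinh(x^2) + 10*sin(x)^2 - 8*sin(x)*cos(x) - 8*sinh(x^2) - 5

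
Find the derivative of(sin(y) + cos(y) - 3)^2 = 2*cos(2*y) - 6*sqrt(2)*cos(y + pi/4)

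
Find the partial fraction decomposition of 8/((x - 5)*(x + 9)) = -4/(7*(x + 9)) + 4/(7*(x - 5))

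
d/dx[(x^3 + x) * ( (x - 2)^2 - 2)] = 5*x^4 - 16*x^3 + 9*x^2 - 8*x + 2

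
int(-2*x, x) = -x^2 + C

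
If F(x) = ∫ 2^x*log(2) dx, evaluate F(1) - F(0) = 1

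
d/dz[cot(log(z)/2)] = -1/(z*(1 - cos(log(z))))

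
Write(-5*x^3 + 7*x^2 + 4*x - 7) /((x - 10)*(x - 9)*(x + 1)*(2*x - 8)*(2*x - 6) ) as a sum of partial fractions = 1/(8800*(x + 1)) + 67/(672*(x - 3)) - 199/(600*(x - 4)) + 3049/(1200*(x - 9)) - 4267/(1848*(x - 10))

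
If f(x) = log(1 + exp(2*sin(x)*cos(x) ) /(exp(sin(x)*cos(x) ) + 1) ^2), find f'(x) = 2*exp(sin(2*x))*cos(2*x)/(2*exp(3*sin(2*x)/2) + 3*exp(sin(2*x)/2) + 4*exp(sin(2*x)) + 1)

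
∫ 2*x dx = x^2 + C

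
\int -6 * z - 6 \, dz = -3*z^2 - 6*z + C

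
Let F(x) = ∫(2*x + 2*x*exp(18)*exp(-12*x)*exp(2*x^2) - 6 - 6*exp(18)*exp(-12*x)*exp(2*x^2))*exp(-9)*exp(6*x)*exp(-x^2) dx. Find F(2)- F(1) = -exp(4) - exp(-1) + exp(-4) + E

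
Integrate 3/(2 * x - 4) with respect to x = 3*log(x - 2)/2 + C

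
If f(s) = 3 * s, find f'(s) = 3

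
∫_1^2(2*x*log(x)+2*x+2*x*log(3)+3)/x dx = -5*log(3) + 7*log(6)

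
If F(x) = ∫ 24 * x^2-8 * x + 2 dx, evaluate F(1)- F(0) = 6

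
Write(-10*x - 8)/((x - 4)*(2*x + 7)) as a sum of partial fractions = -18/(5*(2*x + 7)) - 16/(5*(x - 4))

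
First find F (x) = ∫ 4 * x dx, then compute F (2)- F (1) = 6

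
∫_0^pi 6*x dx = 3*pi^2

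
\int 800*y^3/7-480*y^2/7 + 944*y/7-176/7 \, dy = 200*y^4/7 - 160*y^3/7 + 472*y^2/7 - 176*y/7 + C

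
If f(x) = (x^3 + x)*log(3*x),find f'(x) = 3*x^2*log(x) + x^2 + 3*x^2*log(3) + log(x) + 1 + log(3)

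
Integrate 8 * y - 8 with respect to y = 4*y^2 - 8*y + C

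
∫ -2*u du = -u^2 + C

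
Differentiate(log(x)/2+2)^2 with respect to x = (log(x) + 4)/(2*x)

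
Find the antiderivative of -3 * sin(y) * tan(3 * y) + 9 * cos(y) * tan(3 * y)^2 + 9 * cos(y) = 3*cos(y)*tan(3*y) + C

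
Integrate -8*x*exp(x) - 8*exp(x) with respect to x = -8*x*exp(x) + C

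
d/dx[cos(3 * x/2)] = -3*sin(3*x/2)/2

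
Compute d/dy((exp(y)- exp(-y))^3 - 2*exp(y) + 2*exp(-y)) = (3*exp(6*y) - 5*exp(4*y) - 5*exp(2*y) + 3)*exp(-3*y)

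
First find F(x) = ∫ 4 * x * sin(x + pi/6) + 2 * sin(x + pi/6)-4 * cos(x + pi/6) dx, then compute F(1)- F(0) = -6*cos(pi/6 + 1) + sqrt(3)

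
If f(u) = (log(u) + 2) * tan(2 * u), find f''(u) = (8*u^2*log(u)*sin(2*u)/cos(2*u)^3 + 16*u^2*sin(2*u)/cos(2*u)^3 + 4*u/cos(2*u)^2 - tan(2*u))/u^2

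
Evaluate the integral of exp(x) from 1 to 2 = -E + exp(2)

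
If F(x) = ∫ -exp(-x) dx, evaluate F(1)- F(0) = -1 + exp(-1)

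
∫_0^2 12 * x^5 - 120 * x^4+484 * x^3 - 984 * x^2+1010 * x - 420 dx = -148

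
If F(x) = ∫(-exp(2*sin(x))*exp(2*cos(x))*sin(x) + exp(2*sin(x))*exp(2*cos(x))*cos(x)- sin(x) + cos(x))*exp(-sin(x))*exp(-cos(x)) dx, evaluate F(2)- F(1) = -exp(cos(1) + sin(1)) - exp(-sin(2) - cos(2)) + exp(-sin(1) - cos(1)) + exp(cos(2) + sin(2))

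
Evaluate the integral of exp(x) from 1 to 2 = -E + exp(2)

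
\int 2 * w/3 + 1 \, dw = w^2/3 + w + C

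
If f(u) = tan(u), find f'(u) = cos(u)^(-2)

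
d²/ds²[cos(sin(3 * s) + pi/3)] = 9*sin(3*s)*sin(sin(3*s) + pi/3) - 9*cos(3*s)^2*cos(sin(3*s) + pi/3)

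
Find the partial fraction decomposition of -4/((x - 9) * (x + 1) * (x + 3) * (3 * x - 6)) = 1/(90*(x + 3)) - 1/(45*(x + 1)) + 4/(315*(x - 2)) - 1/(630*(x - 9))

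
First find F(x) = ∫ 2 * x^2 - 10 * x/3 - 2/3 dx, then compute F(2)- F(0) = -8/3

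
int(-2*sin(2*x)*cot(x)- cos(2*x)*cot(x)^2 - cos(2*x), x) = cos(2*x)*cot(x) + C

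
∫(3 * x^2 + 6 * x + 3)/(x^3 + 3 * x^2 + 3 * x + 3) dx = log((x + 1)^3 + 2) + C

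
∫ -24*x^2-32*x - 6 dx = -8*x^3 - 16*x^2 - 6*x + C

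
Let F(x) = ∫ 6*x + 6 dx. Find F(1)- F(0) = 9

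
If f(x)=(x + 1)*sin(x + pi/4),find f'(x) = x*cos(x + pi/4) + sqrt(2)*cos(x)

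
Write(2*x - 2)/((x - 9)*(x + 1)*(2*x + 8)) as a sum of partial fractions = -5/(39*(x + 4)) + 1/(15*(x + 1)) + 4/(65*(x - 9))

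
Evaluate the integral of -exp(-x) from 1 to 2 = -exp(-1) + exp(-2)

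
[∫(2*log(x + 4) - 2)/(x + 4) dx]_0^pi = -(-1 + log(4))^2 + (-1 + log(pi + 4))^2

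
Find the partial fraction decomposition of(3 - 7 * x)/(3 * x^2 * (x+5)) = 38/(75*(x + 5)) - 38/(75*x) + 1/(5*x^2)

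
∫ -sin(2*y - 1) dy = cos(2*y - 1)/2 + C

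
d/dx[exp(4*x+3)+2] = 4*exp(4*x + 3)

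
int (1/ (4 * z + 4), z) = log(z + 1)/4 + C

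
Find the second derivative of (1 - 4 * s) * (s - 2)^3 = -48*s^2 + 150*s - 108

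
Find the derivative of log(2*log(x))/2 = 1/(2*x*log(x))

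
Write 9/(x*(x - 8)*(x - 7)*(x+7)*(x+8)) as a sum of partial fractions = 3/(640*(x + 8)) - 3/(490*(x + 7)) - 3/(490*(x - 7)) + 3/(640*(x - 8)) + 9/(3136*x)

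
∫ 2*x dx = x^2 + C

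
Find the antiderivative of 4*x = 2*x^2 + C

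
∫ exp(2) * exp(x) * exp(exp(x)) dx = exp(exp(x) + 2) + C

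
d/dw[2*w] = 2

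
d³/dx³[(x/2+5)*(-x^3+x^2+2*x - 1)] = -12*x - 27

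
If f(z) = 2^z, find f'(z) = 2^z*log(2)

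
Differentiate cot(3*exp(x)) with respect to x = -3*exp(x)/sin(3*exp(x))^2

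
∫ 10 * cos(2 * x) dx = 5*sin(2*x) + C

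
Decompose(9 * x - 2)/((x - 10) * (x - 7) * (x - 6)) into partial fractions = 13/(x - 6) - 61/(3*(x - 7)) + 22/(3*(x - 10))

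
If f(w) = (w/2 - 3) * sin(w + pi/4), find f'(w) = w*cos(w + pi/4)/2 + sin(w + pi/4)/2 - 3*cos(w + pi/4)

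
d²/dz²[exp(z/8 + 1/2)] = exp(z/8 + 1/2)/64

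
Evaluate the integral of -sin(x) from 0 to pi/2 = -1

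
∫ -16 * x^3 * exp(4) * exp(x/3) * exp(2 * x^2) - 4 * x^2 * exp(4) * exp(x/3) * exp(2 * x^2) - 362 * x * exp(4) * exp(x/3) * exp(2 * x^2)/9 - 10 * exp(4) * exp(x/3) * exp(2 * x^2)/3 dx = 2*(-6*x^2 - x - 12)*exp(2*x^2 + x/3 + 4)/3 + C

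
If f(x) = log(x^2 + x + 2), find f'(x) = (2*x + 1)/(x^2 + x + 2)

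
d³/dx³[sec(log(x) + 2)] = (6*tan(log(x) + 2)^3*sec(log(x) + 2) - 6*tan(log(x) + 2)^2*sec(log(x) + 2) + 7*tan(log(x) + 2)*sec(log(x) + 2) - 3*sec(log(x) + 2))/x^3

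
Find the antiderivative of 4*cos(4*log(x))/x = sin(4*log(x)) + C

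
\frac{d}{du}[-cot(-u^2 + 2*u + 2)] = 2*(1 - u)/sin(-u^2 + 2*u + 2)^2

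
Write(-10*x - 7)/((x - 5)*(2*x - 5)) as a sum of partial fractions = 64/(5*(2*x - 5)) - 57/(5*(x - 5))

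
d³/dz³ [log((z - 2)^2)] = 4/(z^3 - 6*z^2 + 12*z - 8)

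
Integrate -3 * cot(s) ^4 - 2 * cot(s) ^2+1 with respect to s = cot(s)^3 - cot(s) + C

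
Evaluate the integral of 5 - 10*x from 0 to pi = 5*pi*(1 - pi)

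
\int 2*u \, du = u^2 + C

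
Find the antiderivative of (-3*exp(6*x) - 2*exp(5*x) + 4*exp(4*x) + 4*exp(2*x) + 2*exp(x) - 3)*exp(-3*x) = 8*sinh(x) - 2*sinh(3*x) - 2*cosh(2*x) + C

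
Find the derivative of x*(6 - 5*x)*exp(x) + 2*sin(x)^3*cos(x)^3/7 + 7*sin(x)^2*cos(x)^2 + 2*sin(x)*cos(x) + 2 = -5*x^2*exp(x) - 4*x*exp(x) + 3*(1 - cos(2*x))^3/14 - 9*(1 - cos(2*x))^2/14 + 6*exp(x) + 7*sin(4*x)/2 + 11*cos(2*x)/7 + 3/7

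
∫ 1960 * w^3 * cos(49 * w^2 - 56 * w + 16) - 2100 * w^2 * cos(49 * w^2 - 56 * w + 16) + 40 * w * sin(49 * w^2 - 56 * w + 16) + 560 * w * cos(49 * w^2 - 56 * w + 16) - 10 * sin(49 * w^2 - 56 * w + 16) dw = 10*w*(2*w - 1)*sin((7*w - 4)^2) + C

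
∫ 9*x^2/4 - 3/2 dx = 3*x^3/4 - 3*x/2 + C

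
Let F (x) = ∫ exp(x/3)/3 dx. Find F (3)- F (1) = E - exp(1/3)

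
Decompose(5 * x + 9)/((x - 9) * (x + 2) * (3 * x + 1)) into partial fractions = -33/(70*(3*x + 1)) - 1/(55*(x + 2)) + 27/(154*(x - 9))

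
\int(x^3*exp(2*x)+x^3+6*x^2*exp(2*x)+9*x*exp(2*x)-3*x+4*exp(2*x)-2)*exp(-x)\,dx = 2*(x + 1)^3*sinh(x) + C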